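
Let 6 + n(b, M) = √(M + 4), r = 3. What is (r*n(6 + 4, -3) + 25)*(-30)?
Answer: -300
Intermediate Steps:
n(b, M) = -6 + √(4 + M) (n(b, M) = -6 + √(M + 4) = -6 + √(4 + M))
(r*n(6 + 4, -3) + 25)*(-30) = (3*(-6 + √(4 - 3)) + 25)*(-30) = (3*(-6 + √1) + 25)*(-30) = (3*(-6 + 1) + 25)*(-30) = (3*(-5) + 25)*(-30) = (-15 + 25)*(-30) = 10*(-30) = -300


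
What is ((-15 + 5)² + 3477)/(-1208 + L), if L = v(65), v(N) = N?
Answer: -3577/1143 ≈ -3.1295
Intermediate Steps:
L = 65
((-15 + 5)² + 3477)/(-1208 + L) = ((-15 + 5)² + 3477)/(-1208 + 65) = ((-10)² + 3477)/(-1143) = (100 + 3477)*(-1/1143) = 3577*(-1/1143) = -3577/1143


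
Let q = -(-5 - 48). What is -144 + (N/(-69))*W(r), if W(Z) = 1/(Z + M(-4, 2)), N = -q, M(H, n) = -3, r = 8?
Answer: -49627/345 ≈ -143.85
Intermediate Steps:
q = 53 (q = -1*(-53) = 53)
N = -53 (N = -1*53 = -53)
W(Z) = 1/(-3 + Z) (W(Z) = 1/(Z - 3) = 1/(-3 + Z))
-144 + (N/(-69))*W(r) = -144 + (-53/(-69))/(-3 + 8) = -144 - 53*(-1/69)/5 = -144 + (53/69)*(⅕) = -144 + 53/345 = -49627/345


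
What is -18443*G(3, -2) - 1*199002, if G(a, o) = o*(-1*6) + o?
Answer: -383432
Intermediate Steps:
G(a, o) = -5*o (G(a, o) = o*(-6) + o = -6*o + o = -5*o)
-18443*G(3, -2) - 1*199002 = -(-92215)*(-2) - 1*199002 = -18443*10 - 199002 = -184430 - 199002 = -383432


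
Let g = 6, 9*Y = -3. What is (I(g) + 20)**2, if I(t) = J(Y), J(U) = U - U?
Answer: 400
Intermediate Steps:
Y = -1/3 (Y = (1/9)*(-3) = -1/3 ≈ -0.33333)
J(U) = 0
I(t) = 0
(I(g) + 20)**2 = (0 + 20)**2 = 20**2 = 400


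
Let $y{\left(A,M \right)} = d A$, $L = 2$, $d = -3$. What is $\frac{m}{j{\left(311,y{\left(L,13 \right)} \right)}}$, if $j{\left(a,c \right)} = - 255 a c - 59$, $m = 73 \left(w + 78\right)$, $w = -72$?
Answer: $\frac{438}{475771} \approx 0.00092061$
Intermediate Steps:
$m = 438$ ($m = 73 \left(-72 + 78\right) = 73 \cdot 6 = 438$)
$y{\left(A,M \right)} = - 3 A$
$j{\left(a,c \right)} = -59 - 255 a c$ ($j{\left(a,c \right)} = - 255 a c - 59 = -59 - 255 a c$)
$\frac{m}{j{\left(311,y{\left(L,13 \right)} \right)}} = \frac{438}{-59 - 79305 \left(\left(-3\right) 2\right)} = \frac{438}{-59 - 79305 \left(-6\right)} = \frac{438}{-59 + 475830} = \frac{438}{475771}$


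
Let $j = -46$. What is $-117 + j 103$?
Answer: $-4855$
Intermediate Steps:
$-117 + j 103 = -117 - 4738 = -4855$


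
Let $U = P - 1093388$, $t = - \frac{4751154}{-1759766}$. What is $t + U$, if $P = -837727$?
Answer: $- \frac{1699152883968}{879883} \approx -1.9311 \cdot 10^{6}$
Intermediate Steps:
$t = \frac{2375577}{879883}$ ($t = \left(-4751154\right) \left(- \frac{1}{1759766}\right) = \frac{2375577}{879883} \approx 2.6999$)
$U = -1931115$ ($U = -837727 - 1093388 = -1931115$)
$t + U = \frac{2375577}{879883} - 1931115 = - \frac{1699152883968}{879883}$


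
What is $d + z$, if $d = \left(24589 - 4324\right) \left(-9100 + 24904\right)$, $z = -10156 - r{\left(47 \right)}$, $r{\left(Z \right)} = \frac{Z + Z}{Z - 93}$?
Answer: $\frac{7365931839}{23} \approx 3.2026 \cdot 10^{8}$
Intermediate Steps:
$r{\left(Z \right)} = \frac{2 Z}{-93 + Z}$ ($r{\left(Z \right)} = \frac{2 Z}{Z - 93} = \frac{2 Z}{-93 + Z}$)
$z = - \frac{233541}{23}$ ($z = -10156 - 2 \cdot 47 \frac{1}{-93 + 47} = -10156 - 2 \cdot 47 \frac{1}{-46} = -10156 - 2 \cdot 47 \left(- \frac{1}{46}\right) = -10156 - - \frac{47}{23} = -10156 + \frac{47}{23} = - \frac{233541}{23} \approx -10154.0$)
$d = 320268060$ ($d = 20265 \cdot 15804 = 320268060$)
$d + z = 320268060 - \frac{233541}{23} = \frac{7365931839}{23}$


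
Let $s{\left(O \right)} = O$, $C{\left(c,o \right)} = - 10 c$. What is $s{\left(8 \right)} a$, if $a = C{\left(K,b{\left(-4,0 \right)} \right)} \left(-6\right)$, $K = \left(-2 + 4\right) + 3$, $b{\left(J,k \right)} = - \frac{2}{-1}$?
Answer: $2400$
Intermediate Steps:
$b{\left(J,k \right)} = 2$ ($b{\left(J,k \right)} = \left(-2\right) \left(-1\right) = 2$)
$K = 5$ ($K = 2 + 3 = 5$)
$a = 300$ ($a = \left(-10\right) 5 \left(-6\right) = \left(-50\right) \left(-6\right) = 300$)
$s{\left(8 \right)} a = 8 \cdot 300 = 2400$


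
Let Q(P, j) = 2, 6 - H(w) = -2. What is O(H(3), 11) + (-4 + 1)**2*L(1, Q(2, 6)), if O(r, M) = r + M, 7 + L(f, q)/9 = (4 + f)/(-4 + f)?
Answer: -683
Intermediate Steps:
H(w) = 8 (H(w) = 6 - 1*(-2) = 6 + 2 = 8)
L(f, q) = -63 + 9*(4 + f)/(-4 + f) (L(f, q) = -63 + 9*((4 + f)/(-4 + f)) = -63 + 9*(4 + f)/(-4 + f))
O(r, M) = M + r
O(H(3), 11) + (-4 + 1)**2*L(1, Q(2, 6)) = (11 + 8) + (-4 + 1)**2*(18*(16 - 3*1)/(-4 + 1)) = 19 + (-3)**2*(18*(16 - 3)/(-3)) = 19 + 9*(18*(-1/3)*13) = 19 + 9*(-78) = 19 - 702 = -683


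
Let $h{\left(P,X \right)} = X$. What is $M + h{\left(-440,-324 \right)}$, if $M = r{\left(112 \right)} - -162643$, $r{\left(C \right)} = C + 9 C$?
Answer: $163439$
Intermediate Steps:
$r{\left(C \right)} = 10 C$
$M = 163763$ ($M = 10 \cdot 112 - -162643 = 1120 + 162643 = 163763$)
$M + h{\left(-440,-324 \right)} = 163763 - 324 = 163439$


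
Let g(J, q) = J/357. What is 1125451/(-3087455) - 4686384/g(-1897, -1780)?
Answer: 43406981197147/49217665 ≈ 8.8194e+5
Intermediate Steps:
g(J, q) = J/357 (g(J, q) = J*(1/357) = J/357)
1125451/(-3087455) - 4686384/g(-1897, -1780) = 1125451/(-3087455) - 4686384/((1/357)*(-1897)) = 1125451*(-1/3087455) - 4686384/(-271/51) = -66203/181615 - 4686384*(-51/271) = -66203/181615 + 239005584/271 = 43406981197147/49217665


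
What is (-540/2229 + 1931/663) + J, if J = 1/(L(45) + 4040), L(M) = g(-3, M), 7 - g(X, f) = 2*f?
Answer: 578389190/216583757 ≈ 2.6705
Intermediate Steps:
g(X, f) = 7 - 2*f
L(M) = 7 - 2*M
J = 1/3957 (J = 1/((7 - 2*45) + 4040) = 1/((7 - 90) + 4040) = 1/(-83 + 4040) = 1/3957 ≈ 0.00025272)
(-540/2229 + 1931/663) + J = (-540/2229 + 1931/663) + 1/3957 = (-540*1/2229 + 1931*(1/663)) + 1/3957 = (-180/743 + 1931/663) + 1/3957 = 1315393/492609 + 1/3957 = 578389190/216583757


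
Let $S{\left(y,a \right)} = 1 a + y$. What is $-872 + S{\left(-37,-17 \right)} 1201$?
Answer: $-65726$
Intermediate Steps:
$S{\left(y,a \right)} = a + y$
$-872 + S{\left(-37,-17 \right)} 1201 = -872 + \left(-17 - 37\right) 1201 = -872 - 64854 = -65726$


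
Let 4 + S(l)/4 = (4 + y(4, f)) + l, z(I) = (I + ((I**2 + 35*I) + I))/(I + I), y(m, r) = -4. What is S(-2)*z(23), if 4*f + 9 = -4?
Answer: -720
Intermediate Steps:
f = -13/4 (f = -9/4 + (1/4)*(-4) = -9/4 - 1 = -13/4 ≈ -3.2500)
z(I) = (I**2 + 37*I)/(2*I) (z(I) = (I + (I**2 + 36*I))/((2*I)) = (I**2 + 37*I)*(1/(2*I)) = (I**2 + 37*I)/(2*I))
S(l) = -16 + 4*l (S(l) = -16 + 4*((4 - 4) + l) = -16 + 4*(0 + l) = -16 + 4*l)
S(-2)*z(23) = (-16 + 4*(-2))*(37/2 + (1/2)*23) = (-16 - 8)*(37/2 + 23/2) = -24*30 = -720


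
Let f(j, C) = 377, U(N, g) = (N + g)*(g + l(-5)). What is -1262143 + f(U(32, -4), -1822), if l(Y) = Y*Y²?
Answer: -1261766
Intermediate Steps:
l(Y) = Y³
U(N, g) = (-125 + g)*(N + g) (U(N, g) = (N + g)*(g + (-5)³) = (N + g)*(g - 125) = (N + g)*(-125 + g) = (-125 + g)*(N + g))
-1262143 + f(U(32, -4), -1822) = -1262143 + 377 = -1261766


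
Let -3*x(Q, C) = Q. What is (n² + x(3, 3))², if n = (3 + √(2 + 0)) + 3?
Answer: 1657 + 888*√2 ≈ 2912.8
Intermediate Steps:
x(Q, C) = -Q/3
n = 6 + √2 (n = (3 + √2) + 3 = 6 + √2 ≈ 7.4142)
(n² + x(3, 3))² = ((6 + √2)² - ⅓*3)² = ((6 + √2)² - 1)² = (-1 + (6 + √2)²)²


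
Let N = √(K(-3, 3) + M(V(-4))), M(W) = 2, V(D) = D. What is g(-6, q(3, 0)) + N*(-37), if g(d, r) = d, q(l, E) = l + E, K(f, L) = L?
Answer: -6 - 37*√5 ≈ -88.734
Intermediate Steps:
q(l, E) = E + l
N = √5 (N = √(3 + 2) = √5 ≈ 2.2361)
g(-6, q(3, 0)) + N*(-37) = -6 + √5*(-37) = -6 - 37*√5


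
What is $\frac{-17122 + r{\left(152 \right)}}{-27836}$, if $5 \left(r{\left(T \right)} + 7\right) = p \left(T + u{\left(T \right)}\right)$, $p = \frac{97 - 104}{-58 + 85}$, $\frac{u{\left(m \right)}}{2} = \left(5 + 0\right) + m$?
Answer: $\frac{2315677}{3757860} \approx 0.61622$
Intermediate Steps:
$u{\left(m \right)} = 10 + 2 m$ ($u{\left(m \right)} = 2 \left(\left(5 + 0\right) + m\right) = 2 \left(5 + m\right) = 10 + 2 m$)
$p = - \frac{7}{27} \approx -0.25926$
$r{\left(T \right)} = - \frac{203}{27} - \frac{7 T}{45}$ ($r{\left(T \right)} = -7 + \frac{\left(- \frac{7}{27}\right) \left(T + \left(10 + 2 T\right)\right)}{5} = -7 + \frac{\left(- \frac{7}{27}\right) \left(10 + 3 T\right)}{5} = -7 + \frac{- \frac{70}{27} - \frac{7 T}{9}}{5} = -7 - \left(\frac{14}{27} + \frac{7 T}{45}\right) = - \frac{203}{27} - \frac{7 T}{45}$)
$\frac{-17122 + r{\left(152 \right)}}{-27836} = \frac{-17122 - \frac{4207}{135}}{-27836} = \left(-17122 - \frac{4207}{135}\right) \left(- \frac{1}{27836}\right) = \left(- \frac{2315677}{135}\right) \left(- \frac{1}{27836}\right) = \frac{2315677}{3757860}$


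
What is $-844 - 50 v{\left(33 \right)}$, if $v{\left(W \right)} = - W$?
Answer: $806$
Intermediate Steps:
$-844 - 50 v{\left(33 \right)} = -844 - 50 \left(\left(-1\right) 33\right) = -844 - -1650 = -844 + 1650 = 806$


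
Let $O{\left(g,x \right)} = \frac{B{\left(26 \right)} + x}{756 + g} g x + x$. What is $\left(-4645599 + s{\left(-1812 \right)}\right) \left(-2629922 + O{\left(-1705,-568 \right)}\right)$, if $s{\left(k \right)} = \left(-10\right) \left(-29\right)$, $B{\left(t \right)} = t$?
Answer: $\frac{9157950436973770}{949} \approx 9.6501 \cdot 10^{12}$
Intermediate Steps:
$O{\left(g,x \right)} = x + \frac{g x \left(26 + x\right)}{756 + g}$ ($O{\left(g,x \right)} = \frac{26 + x}{756 + g} g x + x = \frac{g \left(26 + x\right)}{756 + g} x + x = \frac{g x \left(26 + x\right)}{756 + g} + x = x + \frac{g x \left(26 + x\right)}{756 + g}$)
$s{\left(k \right)} = 290$
$\left(-4645599 + s{\left(-1812 \right)}\right) \left(-2629922 + O{\left(-1705,-568 \right)}\right) = \left(-4645599 + 290\right) \left(-2629922 - \frac{568 \left(756 + 27 \left(-1705\right) - -968440\right)}{756 - 1705}\right) = - 4645309 \left(-2629922 - \frac{568 \left(756 - 46035 + 968440\right)}{-949}\right) = - 4645309 \left(-2629922 - \left(- \frac{568}{949}\right) 923161\right) = - 4645309 \left(-2629922 + \frac{524355448}{949}\right) = \left(-4645309\right) \left(- \frac{1971440530}{949}\right) = \frac{9157950436973770}{949}$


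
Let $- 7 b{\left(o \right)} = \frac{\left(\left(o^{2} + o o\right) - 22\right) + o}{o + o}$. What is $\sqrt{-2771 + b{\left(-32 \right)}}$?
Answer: $\frac{i \sqrt{8675898}}{56} \approx 52.598 i$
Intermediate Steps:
$b{\left(o \right)} = - \frac{-22 + o + 2 o^{2}}{14 o}$ ($b{\left(o \right)} = - \frac{\left(\left(\left(o^{2} + o o\right) - 22\right) + o\right) \frac{1}{o + o}}{7} = - \frac{\left(\left(\left(o^{2} + o^{2}\right) - 22\right) + o\right) \frac{1}{2 o}}{7} = - \frac{\left(\left(2 o^{2} - 22\right) + o\right) \frac{1}{2 o}}{7} = - \frac{\left(\left(-22 + 2 o^{2}\right) + o\right) \frac{1}{2 o}}{7} = - \frac{\left(-22 + o + 2 o^{2}\right) \frac{1}{2 o}}{7} = - \frac{\frac{1}{2} \frac{1}{o} \left(-22 + o + 2 o^{2}\right)}{7} = - \frac{-22 + o + 2 o^{2}}{14 o}$)
$\sqrt{-2771 + b{\left(-32 \right)}} = \sqrt{-2771 + \frac{22 - -32 - 2 \left(-32\right)^{2}}{14 \left(-32\right)}} = \sqrt{-2771 + \frac{1}{14} \left(- \frac{1}{32}\right) \left(22 + 32 - 2048\right)} = \sqrt{-2771 + \frac{1}{14} \left(- \frac{1}{32}\right) \left(-1994\right)} = \sqrt{-2771 + \frac{997}{224}} = \sqrt{- \frac{619707}{224}} = \frac{i \sqrt{8675898}}{56}$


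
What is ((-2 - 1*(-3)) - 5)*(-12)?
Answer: 48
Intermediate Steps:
((-2 - 1*(-3)) - 5)*(-12) = ((-2 + 3) - 5)*(-12) = (1 - 5)*(-12) = -4*(-12) = 48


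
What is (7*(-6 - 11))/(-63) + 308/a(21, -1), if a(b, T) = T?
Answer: -2755/9 ≈ -306.11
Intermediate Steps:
(7*(-6 - 11))/(-63) + 308/a(21, -1) = (7*(-6 - 11))/(-63) + 308/(-1) = (7*(-17))*(-1/63) + 308*(-1) = -119*(-1/63) - 308 = 17/9 - 308 = -2755/9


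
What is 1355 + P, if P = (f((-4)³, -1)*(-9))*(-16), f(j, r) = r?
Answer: 1211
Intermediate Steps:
P = -144 (P = -1*(-9)*(-16) = 9*(-16) = -144)
1355 + P = 1355 - 144 = 1211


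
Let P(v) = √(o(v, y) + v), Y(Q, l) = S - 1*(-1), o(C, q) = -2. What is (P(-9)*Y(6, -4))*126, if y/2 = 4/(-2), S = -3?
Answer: -252*I*√11 ≈ -835.79*I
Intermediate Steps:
y = -4 (y = 2*(4/(-2)) = 2*(4*(-½)) = 2*(-2) = -4)
Y(Q, l) = -2 (Y(Q, l) = -3 - 1*(-1) = -3 + 1 = -2)
P(v) = √(-2 + v)
(P(-9)*Y(6, -4))*126 = (√(-2 - 9)*(-2))*126 = (√(-11)*(-2))*126 = ((I*√11)*(-2))*126 = -2*I*√11*126 = -252*I*√11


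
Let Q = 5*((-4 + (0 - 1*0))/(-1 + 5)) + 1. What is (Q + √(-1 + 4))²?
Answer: (4 - √3)² ≈ 5.1436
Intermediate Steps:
Q = -4 (Q = 5*((-4 + (0 + 0))/4) + 1 = 5*((-4 + 0)*(¼)) + 1 = 5*(-4*¼) + 1 = 5*(-1) + 1 = -5 + 1 = -4)
(Q + √(-1 + 4))² = (-4 + √(-1 + 4))² = (-4 + √3)²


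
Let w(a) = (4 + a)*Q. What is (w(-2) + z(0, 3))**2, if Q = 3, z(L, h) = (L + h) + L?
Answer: 81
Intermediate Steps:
z(L, h) = h + 2*L
w(a) = 12 + 3*a (w(a) = (4 + a)*3 = 12 + 3*a)
(w(-2) + z(0, 3))**2 = ((12 + 3*(-2)) + (3 + 2*0))**2 = ((12 - 6) + (3 + 0))**2 = (6 + 3)**2 = 9**2 = 81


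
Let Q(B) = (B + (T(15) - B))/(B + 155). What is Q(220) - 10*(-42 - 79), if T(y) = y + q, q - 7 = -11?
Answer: 453761/375 ≈ 1210.0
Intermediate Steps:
q = -4 (q = 7 - 11 = -4)
T(y) = -4 + y (T(y) = y - 4 = -4 + y)
Q(B) = 11/(155 + B) (Q(B) = (B + ((-4 + 15) - B))/(B + 155) = (B + (11 - B))/(155 + B) = 11/(155 + B))
Q(220) - 10*(-42 - 79) = 11/(155 + 220) - 10*(-42 - 79) = 11/375 - 10*(-121) = 11*(1/375) + 1210 = 11/375 + 1210 = 453761/375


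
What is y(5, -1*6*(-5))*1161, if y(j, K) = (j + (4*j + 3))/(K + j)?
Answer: 4644/5 ≈ 928.80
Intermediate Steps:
y(j, K) = (3 + 5*j)/(K + j) (y(j, K) = (j + (3 + 4*j))/(K + j) = (3 + 5*j)/(K + j))
y(5, -1*6*(-5))*1161 = ((3 + 5*5)/(-1*6*(-5) + 5))*1161 = ((3 + 25)/(-6*(-5) + 5))*1161 = (28/(30 + 5))*1161 = (28/35)*1161 = ((1/35)*28)*1161 = (⅘)*1161 = 4644/5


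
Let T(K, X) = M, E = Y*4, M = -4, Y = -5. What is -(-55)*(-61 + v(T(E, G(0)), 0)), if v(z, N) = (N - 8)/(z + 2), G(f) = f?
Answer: -3135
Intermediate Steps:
E = -20 (E = -5*4 = -20)
T(K, X) = -4
v(z, N) = (-8 + N)/(2 + z)
-(-55)*(-61 + v(T(E, G(0)), 0)) = -(-55)*(-61 + (-8 + 0)/(2 - 4)) = -(-55)*(-61 - 8/(-2)) = -(-55)*(-61 - ½*(-8)) = -(-55)*(-61 + 4) = -(-55)*(-57) = -1*3135 = -3135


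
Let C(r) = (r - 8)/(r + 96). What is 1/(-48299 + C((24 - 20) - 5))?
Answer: -95/4588414 ≈ -2.0704e-5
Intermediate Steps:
C(r) = (-8 + r)/(96 + r)
1/(-48299 + C((24 - 20) - 5)) = 1/(-48299 + (-8 + ((24 - 20) - 5))/(96 + ((24 - 20) - 5))) = 1/(-48299 + (-8 + (4 - 5))/(96 + (4 - 5))) = 1/(-48299 + (-8 - 1)/(96 - 1)) = 1/(-48299 - 9/95) = 1/(-4588414/95) = -95/4588414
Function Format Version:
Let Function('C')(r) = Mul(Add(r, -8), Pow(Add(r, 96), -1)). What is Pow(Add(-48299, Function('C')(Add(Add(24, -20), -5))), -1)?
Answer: Rational(-95, 4588414) ≈ -2.0704e-5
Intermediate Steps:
Function('C')(r) = Mul(Pow(Add(96, r), -1), Add(-8, r)) (Function('C')(r) = Mul(Add(-8, r), Pow(Add(96, r), -1)) = Mul(Pow(Add(96, r), -1), Add(-8, r)))
Pow(Add(-48299, Function('C')(Add(Add(24, -20), -5))), -1) = Pow(Add(-48299, Mul(Pow(Add(96, Add(Add(24, -20), -5)), -1), Add(-8, Add(Add(24, -20), -5)))), -1) = Pow(Add(-48299, Mul(Pow(Add(96, Add(4, -5)), -1), Add(-8, Add(4, -5)))), -1) = Pow(Add(-48299, Mul(Pow(Add(96, -1), -1), Add(-8, -1))), -1) = Pow(Add(-48299, Mul(Pow(95, -1), -9)), -1) = Pow(Add(-48299, Mul(Rational(1, 95), -9)), -1) = Pow(Add(-48299, Rational(-9, 95)), -1) = Pow(Rational(-4588414, 95), -1) = Rational(-95, 4588414)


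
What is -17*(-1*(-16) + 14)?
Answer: -510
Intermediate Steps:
-17*(-1*(-16) + 14) = -17*(16 + 14) = -17*30 = -510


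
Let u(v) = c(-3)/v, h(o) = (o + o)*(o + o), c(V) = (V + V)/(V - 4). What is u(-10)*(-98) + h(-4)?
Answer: 362/5 ≈ 72.400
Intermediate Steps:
c(V) = 2*V/(-4 + V) (c(V) = (2*V)/(-4 + V) = 2*V/(-4 + V))
h(o) = 4*o**2 (h(o) = (2*o)*(2*o) = 4*o**2)
u(v) = 6/(7*v) (u(v) = (2*(-3)/(-4 - 3))/v = (2*(-3)/(-7))/v = (2*(-3)*(-1/7))/v = 6/(7*v))
u(-10)*(-98) + h(-4) = ((6/7)/(-10))*(-98) + 4*(-4)**2 = ((6/7)*(-1/10))*(-98) + 4*16 = -3/35*(-98) + 64 = 42/5 + 64 = 362/5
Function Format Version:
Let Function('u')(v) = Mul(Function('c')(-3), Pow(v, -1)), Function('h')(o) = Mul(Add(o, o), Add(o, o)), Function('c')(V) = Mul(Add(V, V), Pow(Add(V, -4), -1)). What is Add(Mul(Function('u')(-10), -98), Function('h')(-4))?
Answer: Rational(362, 5) ≈ 72.400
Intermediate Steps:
Function('c')(V) = Mul(2, V, Pow(Add(-4, V), -1)) (Function('c')(V) = Mul(Mul(2, V), Pow(Add(-4, V), -1)) = Mul(2, V, Pow(Add(-4, V), -1)))
Function('h')(o) = Mul(4, Pow(o, 2)) (Function('h')(o) = Mul(Mul(2, o), Mul(2, o)) = Mul(4, Pow(o, 2)))
Function('u')(v) = Mul(Rational(6, 7), Pow(v, -1)) (Function('u')(v) = Mul(Mul(2, -3, Pow(Add(-4, -3), -1)), Pow(v, -1)) = Mul(Mul(2, -3, Pow(-7, -1)), Pow(v, -1)) = Mul(Mul(2, -3, Rational(-1, 7)), Pow(v, -1)) = Mul(Rational(6, 7), Pow(v, -1)))
Add(Mul(Function('u')(-10), -98), Function('h')(-4)) = Add(Mul(Mul(Rational(6, 7), Pow(-10, -1)), -98), Mul(4, Pow(-4, 2))) = Add(Mul(Mul(Rational(6, 7), Rational(-1, 10)), -98), Mul(4, 16)) = Add(Mul(Rational(-3, 35), -98), 64) = Add(Rational(42, 5), 64) = Rational(362, 5)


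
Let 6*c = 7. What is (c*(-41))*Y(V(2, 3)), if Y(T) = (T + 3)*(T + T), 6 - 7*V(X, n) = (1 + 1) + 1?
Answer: -984/7 ≈ -140.57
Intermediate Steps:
V(X, n) = 3/7 (V(X, n) = 6/7 - ((1 + 1) + 1)/7 = 6/7 - (2 + 1)/7 = 6/7 - ⅐*3 = 6/7 - 3/7 = 3/7)
c = 7/6 (c = (⅙)*7 = 7/6 ≈ 1.1667)
Y(T) = 2*T*(3 + T) (Y(T) = (3 + T)*(2*T) = 2*T*(3 + T))
(c*(-41))*Y(V(2, 3)) = ((7/6)*(-41))*(2*(3/7)*(3 + 3/7)) = -287*3*24/(3*7*7) = -287/6*144/49 = -984/7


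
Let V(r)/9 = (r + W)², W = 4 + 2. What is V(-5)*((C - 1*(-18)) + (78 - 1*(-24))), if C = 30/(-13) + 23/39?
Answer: 13839/13 ≈ 1064.5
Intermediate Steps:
C = -67/39 (C = 30*(-1/13) + 23*(1/39) = -30/13 + 23/39 = -67/39 ≈ -1.7179)
W = 6
V(r) = 9*(6 + r)² (V(r) = 9*(r + 6)² = 9*(6 + r)²)
V(-5)*((C - 1*(-18)) + (78 - 1*(-24))) = (9*(6 - 5)²)*((-67/39 - 1*(-18)) + (78 - 1*(-24))) = (9*1²)*((-67/39 + 18) + (78 + 24)) = (9*1)*(635/39 + 102) = 9*(4613/39) = 13839/13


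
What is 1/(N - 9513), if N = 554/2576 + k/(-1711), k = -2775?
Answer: -2203768/20960396837 ≈ -0.00010514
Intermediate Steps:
N = 4048147/2203768 (N = 554/2576 - 2775/(-1711) = 554*(1/2576) - 2775*(-1/1711) = 277/1288 + 2775/1711 = 4048147/2203768 ≈ 1.8369)
1/(N - 9513) = 1/(4048147/2203768 - 9513) = 1/(-20960396837/2203768) = -2203768/20960396837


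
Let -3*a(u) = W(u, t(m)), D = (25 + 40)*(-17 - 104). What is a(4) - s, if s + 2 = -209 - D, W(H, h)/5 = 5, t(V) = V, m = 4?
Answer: -22987/3 ≈ -7662.3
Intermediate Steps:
W(H, h) = 25 (W(H, h) = 5*5 = 25)
D = -7865 (D = 65*(-121) = -7865)
a(u) = -25/3 (a(u) = -⅓*25 = -25/3)
s = 7654 (s = -2 + (-209 - 1*(-7865)) = -2 + (-209 + 7865) = -2 + 7656 = 7654)
a(4) - s = -25/3 - 1*7654 = -25/3 - 7654 = -22987/3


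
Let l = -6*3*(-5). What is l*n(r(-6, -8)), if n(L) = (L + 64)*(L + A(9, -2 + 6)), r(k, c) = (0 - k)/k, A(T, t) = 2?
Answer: 5670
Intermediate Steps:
r(k, c) = -1 (r(k, c) = (-k)/k = -1)
n(L) = (2 + L)*(64 + L) (n(L) = (L + 64)*(L + 2) = (64 + L)*(2 + L) = (2 + L)*(64 + L))
l = 90 (l = -18*(-5) = 90)
l*n(r(-6, -8)) = 90*(128 + (-1)² + 66*(-1)) = 90*(128 + 1 - 66) = 90*63 = 5670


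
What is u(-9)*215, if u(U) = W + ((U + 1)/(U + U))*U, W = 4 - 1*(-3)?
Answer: 645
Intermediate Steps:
W = 7 (W = 4 + 3 = 7)
u(U) = 15/2 + U/2 (u(U) = 7 + ((U + 1)/(U + U))*U = 7 + ((1 + U)/((2*U)))*U = 7 + ((1 + U)*(1/(2*U)))*U = 7 + ((1 + U)/(2*U))*U = 7 + (1/2 + U/2) = 15/2 + U/2)
u(-9)*215 = (15/2 + (1/2)*(-9))*215 = (15/2 - 9/2)*215 = 3*215 = 645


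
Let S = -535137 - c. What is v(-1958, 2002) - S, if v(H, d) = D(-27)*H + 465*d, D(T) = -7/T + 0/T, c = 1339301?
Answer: 75731230/27 ≈ 2.8049e+6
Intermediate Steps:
D(T) = -7/T (D(T) = -7/T + 0 = -7/T)
v(H, d) = 465*d + 7*H/27 (v(H, d) = (-7/(-27))*H + 465*d = (-7*(-1/27))*H + 465*d = 7*H/27 + 465*d = 465*d + 7*H/27)
S = -1874438 (S = -535137 - 1*1339301 = -535137 - 1339301 = -1874438)
v(-1958, 2002) - S = (465*2002 + (7/27)*(-1958)) - 1*(-1874438) = (930930 - 13706/27) + 1874438 = 25121404/27 + 1874438 = 75731230/27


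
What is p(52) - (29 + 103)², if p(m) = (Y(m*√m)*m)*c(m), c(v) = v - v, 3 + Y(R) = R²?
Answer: -17424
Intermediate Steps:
Y(R) = -3 + R²
c(v) = 0
p(m) = 0 (p(m) = ((-3 + (m*√m)²)*m)*0 = ((-3 + (m^(3/2))²)*m)*0 = ((-3 + m³)*m)*0 = (m*(-3 + m³))*0 = 0)
p(52) - (29 + 103)² = 0 - (29 + 103)² = 0 - 1*132² = 0 - 1*17424 = 0 - 17424 = -17424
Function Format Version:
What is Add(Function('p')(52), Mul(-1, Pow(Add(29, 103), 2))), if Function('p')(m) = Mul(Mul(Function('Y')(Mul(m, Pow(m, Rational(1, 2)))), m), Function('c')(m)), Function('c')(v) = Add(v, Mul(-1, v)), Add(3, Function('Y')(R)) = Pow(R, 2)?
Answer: -17424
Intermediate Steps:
Function('Y')(R) = Add(-3, Pow(R, 2))
Function('c')(v) = 0
Function('p')(m) = 0 (Function('p')(m) = Mul(Mul(Add(-3, Pow(Mul(m, Pow(m, Rational(1, 2))), 2)), m), 0) = Mul(Mul(Add(-3, Pow(Pow(m, Rational(3, 2)), 2)), m), 0) = Mul(Mul(Add(-3, Pow(m, 3)), m), 0) = Mul(Mul(m, Add(-3, Pow(m, 3))), 0) = 0)
Add(Function('p')(52), Mul(-1, Pow(Add(29, 103), 2))) = Add(0, Mul(-1, Pow(Add(29, 103), 2))) = Add(0, Mul(-1, Pow(132, 2))) = Add(0, Mul(-1, 17424)) = Add(0, -17424) = -17424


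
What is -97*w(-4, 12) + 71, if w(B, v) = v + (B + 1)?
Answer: -802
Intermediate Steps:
w(B, v) = 1 + B + v (w(B, v) = v + (1 + B) = 1 + B + v)
-97*w(-4, 12) + 71 = -97*(1 - 4 + 12) + 71 = -97*9 + 71 = -873 + 71 = -802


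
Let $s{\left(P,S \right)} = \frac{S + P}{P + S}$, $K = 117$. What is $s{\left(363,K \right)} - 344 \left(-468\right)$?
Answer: $160993$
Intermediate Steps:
$s{\left(P,S \right)} = 1$ ($s{\left(P,S \right)} = \frac{P + S}{P + S} = 1$)
$s{\left(363,K \right)} - 344 \left(-468\right) = 1 - 344 \left(-468\right) = 1 - -160992 = 1 + 160992 = 160993$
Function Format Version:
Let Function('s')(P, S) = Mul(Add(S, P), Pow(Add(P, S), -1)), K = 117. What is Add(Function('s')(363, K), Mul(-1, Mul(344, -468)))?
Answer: 160993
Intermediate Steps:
Function('s')(P, S) = 1 (Function('s')(P, S) = Mul(Add(P, S), Pow(Add(P, S), -1)) = 1)
Add(Function('s')(363, K), Mul(-1, Mul(344, -468))) = Add(1, Mul(-1, Mul(344, -468))) = Add(1, Mul(-1, -160992)) = Add(1, 160992) = 160993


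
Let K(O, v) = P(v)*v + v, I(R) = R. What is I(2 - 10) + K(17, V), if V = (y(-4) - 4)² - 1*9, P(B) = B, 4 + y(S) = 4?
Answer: 48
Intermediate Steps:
y(S) = 0 (y(S) = -4 + 4 = 0)
V = 7 (V = (0 - 4)² - 1*9 = (-4)² - 9 = 16 - 9 = 7)
K(O, v) = v + v² (K(O, v) = v*v + v = v² + v = v + v²)
I(2 - 10) + K(17, V) = (2 - 10) + 7*(1 + 7) = -8 + 7*8 = -8 + 56 = 48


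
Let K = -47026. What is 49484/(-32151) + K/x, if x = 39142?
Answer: -1724417827/629227221 ≈ -2.7405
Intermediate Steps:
49484/(-32151) + K/x = 49484/(-32151) - 47026/39142 = 49484*(-1/32151) - 47026*1/39142 = -49484/32151 - 23513/19571 = -1724417827/629227221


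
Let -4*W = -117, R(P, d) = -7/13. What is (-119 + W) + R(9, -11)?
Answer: -4695/52 ≈ -90.288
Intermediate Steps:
R(P, d) = -7/13 (R(P, d) = -7*1/13 = -7/13)
W = 117/4 (W = -1/4*(-117) = 117/4 ≈ 29.250)
(-119 + W) + R(9, -11) = (-119 + 117/4) - 7/13 = -359/4 - 7/13 = -4695/52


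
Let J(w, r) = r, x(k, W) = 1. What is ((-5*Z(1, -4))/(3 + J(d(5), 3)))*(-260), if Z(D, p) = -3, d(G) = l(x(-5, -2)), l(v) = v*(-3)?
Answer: -650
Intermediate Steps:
l(v) = -3*v
d(G) = -3 (d(G) = -3*1 = -3)
((-5*Z(1, -4))/(3 + J(d(5), 3)))*(-260) = ((-5*(-3))/(3 + 3))*(-260) = (15/6)*(-260) = (15*(⅙))*(-260) = (5/2)*(-260) = -650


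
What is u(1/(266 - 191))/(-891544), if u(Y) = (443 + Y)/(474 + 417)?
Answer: -16613/29788713900 ≈ -5.5769e-7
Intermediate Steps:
u(Y) = 443/891 + Y/891 (u(Y) = (443 + Y)/891 = (443 + Y)*(1/891) = 443/891 + Y/891)
u(1/(266 - 191))/(-891544) = (443/891 + 1/(891*(266 - 191)))/(-891544) = (443/891 + (1/891)/75)*(-1/891544) = (443/891 + (1/891)*(1/75))*(-1/891544) = (443/891 + 1/66825)*(-1/891544) = (33226/66825)*(-1/891544) = -16613/29788713900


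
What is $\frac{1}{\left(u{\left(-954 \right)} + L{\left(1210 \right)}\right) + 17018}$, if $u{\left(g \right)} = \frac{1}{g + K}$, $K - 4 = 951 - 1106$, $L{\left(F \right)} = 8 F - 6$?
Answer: $\frac{1105}{29494659} \approx 3.7464 \cdot 10^{-5}$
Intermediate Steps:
$L{\left(F \right)} = -6 + 8 F$
$K = -151$ ($K = 4 + \left(951 - 1106\right) = 4 - 155 = -151$)
$u{\left(g \right)} = \frac{1}{-151 + g}$ ($u{\left(g \right)} = \frac{1}{g - 151} = \frac{1}{-151 + g}$)
$\frac{1}{\left(u{\left(-954 \right)} + L{\left(1210 \right)}\right) + 17018} = \frac{1}{\left(\frac{1}{-151 - 954} + \left(-6 + 8 \cdot 1210\right)\right) + 17018} = \frac{1}{\left(\frac{1}{-1105} + \left(-6 + 9680\right)\right) + 17018} = \frac{1}{\left(- \frac{1}{1105} + 9674\right) + 17018} = \frac{1}{\frac{10689769}{1105} + 17018} = \frac{1}{\frac{29494659}{1105}} = \frac{1105}{29494659}$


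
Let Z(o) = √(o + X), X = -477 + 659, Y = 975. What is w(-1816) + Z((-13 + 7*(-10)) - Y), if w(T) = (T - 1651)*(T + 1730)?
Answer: 298162 + 2*I*√219 ≈ 2.9816e+5 + 29.597*I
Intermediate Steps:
X = 182
w(T) = (-1651 + T)*(1730 + T)
Z(o) = √(182 + o) (Z(o) = √(o + 182) = √(182 + o))
w(-1816) + Z((-13 + 7*(-10)) - Y) = (-2856230 + (-1816)² + 79*(-1816)) + √(182 + ((-13 + 7*(-10)) - 1*975)) = (-2856230 + 3297856 - 143464) + √(182 + ((-13 - 70) - 975)) = 298162 + √(182 + (-83 - 975)) = 298162 + √(182 - 1058) = 298162 + √(-876) = 298162 + 2*I*√219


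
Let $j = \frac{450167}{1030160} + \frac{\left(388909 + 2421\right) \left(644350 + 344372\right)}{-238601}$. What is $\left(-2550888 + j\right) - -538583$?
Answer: $- \frac{893204823852144033}{245797206160} \approx -3.6339 \cdot 10^{6}$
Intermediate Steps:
$j = - \frac{398585876910345233}{245797206160}$ ($j = 450167 \cdot \frac{1}{1030160} + 391330 \cdot 988722 \left(- \frac{1}{238601}\right) = \frac{450167}{1030160} + 386916580260 \left(- \frac{1}{238601}\right) = \frac{450167}{1030160} - \frac{386916580260}{238601} = - \frac{398585876910345233}{245797206160} \approx -1.6216 \cdot 10^{6}$)
$\left(-2550888 + j\right) - -538583 = \left(-2550888 - \frac{398585876910345233}{245797206160}\right) - -538583 = - \frac{1025587020537415313}{245797206160} + \left(-573029 + 1111612\right) = - \frac{1025587020537415313}{245797206160} + 538583 = - \frac{893204823852144033}{245797206160}$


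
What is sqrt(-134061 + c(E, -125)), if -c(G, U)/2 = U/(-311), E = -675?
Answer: I*sqrt(12966591731)/311 ≈ 366.14*I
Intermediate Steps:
c(G, U) = 2*U/311 (c(G, U) = -2*U/(-311) = -2*U*(-1)/311 = -(-2)*U/311 = 2*U/311)
sqrt(-134061 + c(E, -125)) = sqrt(-134061 + (2/311)*(-125)) = sqrt(-134061 - 250/311) = sqrt(-41693221/311) = I*sqrt(12966591731)/311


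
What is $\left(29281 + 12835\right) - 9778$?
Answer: $32338$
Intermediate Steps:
$\left(29281 + 12835\right) - 9778 = 42116 - 9778 = 32338$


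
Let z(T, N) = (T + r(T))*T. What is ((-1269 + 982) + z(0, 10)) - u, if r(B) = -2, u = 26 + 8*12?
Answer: -409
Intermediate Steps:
u = 122 (u = 26 + 96 = 122)
z(T, N) = T*(-2 + T) (z(T, N) = (T - 2)*T = (-2 + T)*T = T*(-2 + T))
((-1269 + 982) + z(0, 10)) - u = ((-1269 + 982) + 0*(-2 + 0)) - 1*122 = (-287 + 0*(-2)) - 122 = (-287 + 0) - 122 = -287 - 122 = -409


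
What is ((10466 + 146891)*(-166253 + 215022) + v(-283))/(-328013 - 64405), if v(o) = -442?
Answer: -2558047697/130806 ≈ -19556.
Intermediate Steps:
((10466 + 146891)*(-166253 + 215022) + v(-283))/(-328013 - 64405) = ((10466 + 146891)*(-166253 + 215022) - 442)/(-328013 - 64405) = (157357*48769 - 442)/(-392418) = (7674143533 - 442)*(-1/392418) = 7674143091*(-1/392418) = -2558047697/130806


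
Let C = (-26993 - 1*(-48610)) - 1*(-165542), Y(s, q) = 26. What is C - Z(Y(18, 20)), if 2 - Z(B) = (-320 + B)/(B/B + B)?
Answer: 1684315/9 ≈ 1.8715e+5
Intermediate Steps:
Z(B) = 2 - (-320 + B)/(1 + B) (Z(B) = 2 - (-320 + B)/(B/B + B) = 2 - (-320 + B)/(1 + B))
C = 187159 (C = (-26993 + 48610) + 165542 = 21617 + 165542 = 187159)
C - Z(Y(18, 20)) = 187159 - (322 + 26)/(1 + 26) = 187159 - 348/27 = 187159 - 1*116/9 = 187159 - 116/9 = 1684315/9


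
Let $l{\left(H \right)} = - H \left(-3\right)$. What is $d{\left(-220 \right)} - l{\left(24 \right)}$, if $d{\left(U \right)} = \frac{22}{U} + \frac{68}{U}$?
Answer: $- \frac{1593}{22} \approx -72.409$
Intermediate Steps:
$l{\left(H \right)} = 3 H$
$d{\left(U \right)} = \frac{90}{U}$
$d{\left(-220 \right)} - l{\left(24 \right)} = \frac{90}{-220} - 3 \cdot 24 = 90 \left(- \frac{1}{220}\right) - 72 = - \frac{9}{22} - 72 = - \frac{1593}{22}$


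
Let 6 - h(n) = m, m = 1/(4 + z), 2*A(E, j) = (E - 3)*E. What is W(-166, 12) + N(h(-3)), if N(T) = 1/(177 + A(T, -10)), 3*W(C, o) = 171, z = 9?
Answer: 1788601/31376 ≈ 57.005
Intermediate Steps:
A(E, j) = E*(-3 + E)/2 (A(E, j) = ((E - 3)*E)/2 = ((-3 + E)*E)/2 = (E*(-3 + E))/2 = E*(-3 + E)/2)
W(C, o) = 57 (W(C, o) = (⅓)*171 = 57)
m = 1/13 (m = 1/(4 + 9) = 1/13 ≈ 0.076923)
h(n) = 77/13 (h(n) = 6 - 1*1/13 = 6 - 1/13 = 77/13)
N(T) = 1/(177 + T*(-3 + T)/2)
W(-166, 12) + N(h(-3)) = 57 + 2/(354 + 77*(-3 + 77/13)/13) = 57 + 2/(354 + (77/13)*(38/13)) = 57 + 2/(354 + 2926/169) = 57 + 2/(62752/169) = 57 + 2*(169/62752) = 57 + 169/31376 = 1788601/31376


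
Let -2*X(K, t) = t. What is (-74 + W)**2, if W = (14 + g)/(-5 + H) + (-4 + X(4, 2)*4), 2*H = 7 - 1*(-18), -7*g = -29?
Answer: 69822736/11025 ≈ 6333.1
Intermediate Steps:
X(K, t) = -t/2
g = 29/7 (g = -1/7*(-29) = 29/7 ≈ 4.1429)
H = 25/2 (H = (7 - 1*(-18))/2 = (7 + 18)/2 = (1/2)*25 = 25/2 ≈ 12.500)
W = -586/105 (W = (14 + 29/7)/(-5 + 25/2) + (-4 - 1/2*2*4) = 127/(7*(15/2)) + (-4 - 1*4) = (127/7)*(2/15) + (-4 - 4) = 254/105 - 8 = -586/105 ≈ -5.5810)
(-74 + W)**2 = (-74 - 586/105)**2 = (-8356/105)**2 = 69822736/11025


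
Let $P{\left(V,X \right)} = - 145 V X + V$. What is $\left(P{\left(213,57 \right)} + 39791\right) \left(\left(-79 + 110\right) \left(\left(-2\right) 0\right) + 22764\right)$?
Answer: $-39164118924$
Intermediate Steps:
$P{\left(V,X \right)} = V - 145 V X$ ($P{\left(V,X \right)} = - 145 V X + V = V - 145 V X$)
$\left(P{\left(213,57 \right)} + 39791\right) \left(\left(-79 + 110\right) \left(\left(-2\right) 0\right) + 22764\right) = \left(213 \left(1 - 8265\right) + 39791\right) \left(\left(-79 + 110\right) \left(\left(-2\right) 0\right) + 22764\right) = \left(213 \left(1 - 8265\right) + 39791\right) \left(31 \cdot 0 + 22764\right) = \left(213 \left(-8264\right) + 39791\right) \left(0 + 22764\right) = \left(-1760232 + 39791\right) 22764 = \left(-1720441\right) 22764 = -39164118924$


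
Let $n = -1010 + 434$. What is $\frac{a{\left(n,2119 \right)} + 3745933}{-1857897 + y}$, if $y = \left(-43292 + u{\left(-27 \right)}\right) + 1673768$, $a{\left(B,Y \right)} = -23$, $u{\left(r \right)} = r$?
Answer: $- \frac{1872955}{113724} \approx -16.469$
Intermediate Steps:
$n = -576$
$y = 1630449$ ($y = \left(-43292 - 27\right) + 1673768 = -43319 + 1673768 = 1630449$)
$\frac{a{\left(n,2119 \right)} + 3745933}{-1857897 + y} = \frac{-23 + 3745933}{-1857897 + 1630449} = \frac{3745910}{-227448} = 3745910 \left(- \frac{1}{227448}\right) = - \frac{1872955}{113724}$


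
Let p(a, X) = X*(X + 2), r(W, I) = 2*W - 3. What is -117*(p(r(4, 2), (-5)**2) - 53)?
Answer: -72774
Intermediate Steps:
r(W, I) = -3 + 2*W
p(a, X) = X*(2 + X)
-117*(p(r(4, 2), (-5)**2) - 53) = -117*((-5)**2*(2 + (-5)**2) - 53) = -117*(25*(2 + 25) - 53) = -117*(25*27 - 53) = -117*(675 - 53) = -117*622 = -72774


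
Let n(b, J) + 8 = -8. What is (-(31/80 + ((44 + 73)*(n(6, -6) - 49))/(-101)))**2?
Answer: 373970163961/65286400 ≈ 5728.1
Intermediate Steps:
n(b, J) = -16 (n(b, J) = -8 - 8 = -16)
(-(31/80 + ((44 + 73)*(n(6, -6) - 49))/(-101)))**2 = (-(31/80 + ((44 + 73)*(-16 - 49))/(-101)))**2 = (-(31*(1/80) + (117*(-65))*(-1/101)))**2 = (-(31/80 - 7605*(-1/101)))**2 = (-(31/80 + 7605/101))**2 = (-1*611531/8080)**2 = (-611531/8080)**2 = 373970163961/65286400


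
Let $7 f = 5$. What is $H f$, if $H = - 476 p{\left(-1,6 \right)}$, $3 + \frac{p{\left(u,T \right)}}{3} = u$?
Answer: $4080$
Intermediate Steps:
$f = \frac{5}{7}$ ($f = \frac{1}{7} \cdot 5 = \frac{5}{7} \approx 0.71429$)
$p{\left(u,T \right)} = -9 + 3 u$
$H = 5712$ ($H = - 476 \left(-9 + 3 \left(-1\right)\right) = - 476 \left(-9 - 3\right) = \left(-476\right) \left(-12\right) = 5712$)
$H f = 5712 \cdot \frac{5}{7} = 4080$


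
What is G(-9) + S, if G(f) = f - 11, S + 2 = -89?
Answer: -111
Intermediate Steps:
S = -91 (S = -2 - 89 = -91)
G(f) = -11 + f
G(-9) + S = (-11 - 9) - 91 = -20 - 91 = -111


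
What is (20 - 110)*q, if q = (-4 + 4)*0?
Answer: 0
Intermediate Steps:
q = 0 (q = 0*0 = 0)
(20 - 110)*q = (20 - 110)*0 = -90*0 = 0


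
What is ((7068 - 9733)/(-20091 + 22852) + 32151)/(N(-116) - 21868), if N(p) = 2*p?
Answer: -44383123/30509050 ≈ -1.4548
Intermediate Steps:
((7068 - 9733)/(-20091 + 22852) + 32151)/(N(-116) - 21868) = ((7068 - 9733)/(-20091 + 22852) + 32151)/(2*(-116) - 21868) = (-2665/2761 + 32151)/(-232 - 21868) = (-2665*1/2761 + 32151)/(-22100) = (-2665/2761 + 32151)*(-1/22100) = (88766246/2761)*(-1/22100) = -44383123/30509050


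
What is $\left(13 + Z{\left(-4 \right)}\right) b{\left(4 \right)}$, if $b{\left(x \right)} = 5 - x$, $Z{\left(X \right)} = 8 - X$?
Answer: $25$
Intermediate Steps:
$\left(13 + Z{\left(-4 \right)}\right) b{\left(4 \right)} = \left(13 + \left(8 - -4\right)\right) \left(5 - 4\right) = \left(13 + \left(8 + 4\right)\right) \left(5 - 4\right) = \left(13 + 12\right) 1 = 25 \cdot 1 = 25$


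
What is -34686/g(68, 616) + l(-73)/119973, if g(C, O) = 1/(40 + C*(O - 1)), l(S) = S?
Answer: -174195512389153/119973 ≈ -1.4520e+9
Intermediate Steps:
g(C, O) = 1/(40 + C*(-1 + O))
-34686/g(68, 616) + l(-73)/119973 = -34686/(1/(40 - 1*68 + 68*616)) - 73/119973 = -34686/(1/(40 - 68 + 41888)) - 73*1/119973 = -34686/(1/41860) - 73/119973 = -34686/1/41860 - 73/119973 = -34686*41860 - 73/119973 = -1451955960 - 73/119973 = -174195512389153/119973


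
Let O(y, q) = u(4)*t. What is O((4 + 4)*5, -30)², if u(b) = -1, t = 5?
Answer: 25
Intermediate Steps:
O(y, q) = -5 (O(y, q) = -1*5 = -5)
O((4 + 4)*5, -30)² = (-5)² = 25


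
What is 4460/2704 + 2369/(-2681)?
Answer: 1387871/1812356 ≈ 0.76578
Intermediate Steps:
4460/2704 + 2369/(-2681) = 4460*(1/2704) + 2369*(-1/2681) = 1115/676 - 2369/2681 = 1387871/1812356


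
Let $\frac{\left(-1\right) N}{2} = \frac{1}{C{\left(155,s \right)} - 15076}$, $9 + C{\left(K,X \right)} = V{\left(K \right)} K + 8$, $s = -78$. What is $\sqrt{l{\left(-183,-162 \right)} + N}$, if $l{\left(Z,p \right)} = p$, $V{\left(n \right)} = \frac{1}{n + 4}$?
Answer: $\frac{i \sqrt{14544628753821}}{299636} \approx 12.728 i$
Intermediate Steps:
$V{\left(n \right)} = \frac{1}{4 + n}$
$C{\left(K,X \right)} = -1 + \frac{K}{4 + K}$ ($C{\left(K,X \right)} = -9 + \left(\frac{K}{4 + K} + 8\right) = -9 + \left(8 + \frac{K}{4 + K}\right) = -1 + \frac{K}{4 + K}$)
$N = \frac{159}{1198544}$ ($N = - \frac{2}{- \frac{4}{4 + 155} - 15076} = - \frac{2}{- \frac{4}{159} - 15076} = - \frac{2}{- \frac{2397088}{159}} = \left(-2\right) \left(- \frac{159}{2397088}\right) = \frac{159}{1198544} \approx 0.00013266$)
$\sqrt{l{\left(-183,-162 \right)} + N} = \sqrt{-162 + \frac{159}{1198544}} = \sqrt{- \frac{194163969}{1198544}} = \frac{i \sqrt{14544628753821}}{299636}$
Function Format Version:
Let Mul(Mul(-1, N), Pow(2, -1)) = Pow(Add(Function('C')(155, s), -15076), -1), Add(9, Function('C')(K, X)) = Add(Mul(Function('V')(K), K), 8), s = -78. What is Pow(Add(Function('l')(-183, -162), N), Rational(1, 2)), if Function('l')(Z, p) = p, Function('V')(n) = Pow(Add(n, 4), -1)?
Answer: Mul(Rational(1, 299636), I, Pow(14544628753821, Rational(1, 2))) ≈ Mul(12.728, I)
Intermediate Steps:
Function('V')(n) = Pow(Add(4, n), -1)
Function('C')(K, X) = Add(-1, Mul(K, Pow(Add(4, K), -1))) (Function('C')(K, X) = Add(-9, Add(Mul(Pow(Add(4, K), -1), K), 8)) = Add(-9, Add(Mul(K, Pow(Add(4, K), -1)), 8)) = Add(-9, Add(8, Mul(K, Pow(Add(4, K), -1)))) = Add(-1, Mul(K, Pow(Add(4, K), -1))))
N = Rational(159, 1198544) (N = Mul(-2, Pow(Add(Mul(-4, Pow(Add(4, 155), -1)), -15076), -1)) = Mul(-2, Pow(Add(Mul(-4, Pow(159, -1)), -15076), -1)) = Mul(-2, Pow(Add(Mul(-4, Rational(1, 159)), -15076), -1)) = Mul(-2, Pow(Add(Rational(-4, 159), -15076), -1)) = Mul(-2, Pow(Rational(-2397088, 159), -1)) = Mul(-2, Rational(-159, 2397088)) = Rational(159, 1198544) ≈ 0.00013266)
Pow(Add(Function('l')(-183, -162), N), Rational(1, 2)) = Pow(Add(-162, Rational(159, 1198544)), Rational(1, 2)) = Pow(Rational(-194163969, 1198544), Rational(1, 2)) = Mul(Rational(1, 299636), I, Pow(14544628753821, Rational(1, 2)))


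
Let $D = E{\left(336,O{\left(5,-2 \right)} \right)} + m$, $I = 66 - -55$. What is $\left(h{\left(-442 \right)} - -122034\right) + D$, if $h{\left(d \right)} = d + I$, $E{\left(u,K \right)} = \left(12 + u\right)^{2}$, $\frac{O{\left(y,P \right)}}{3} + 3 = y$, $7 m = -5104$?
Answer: $\frac{1694615}{7} \approx 2.4209 \cdot 10^{5}$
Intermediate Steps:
$m = - \frac{5104}{7}$ ($m = \frac{1}{7} \left(-5104\right) = - \frac{5104}{7} \approx -729.14$)
$O{\left(y,P \right)} = -9 + 3 y$
$I = 121$ ($I = 66 + 55 = 121$)
$h{\left(d \right)} = 121 + d$ ($h{\left(d \right)} = d + 121 = 121 + d$)
$D = \frac{842624}{7}$ ($D = \left(12 + 336\right)^{2} - \frac{5104}{7} = 348^{2} - \frac{5104}{7} = 121104 - \frac{5104}{7} = \frac{842624}{7} \approx 1.2037 \cdot 10^{5}$)
$\left(h{\left(-442 \right)} - -122034\right) + D = \left(\left(121 - 442\right) - -122034\right) + \frac{842624}{7} = \left(-321 + 122034\right) + \frac{842624}{7} = 121713 + \frac{842624}{7} = \frac{1694615}{7}$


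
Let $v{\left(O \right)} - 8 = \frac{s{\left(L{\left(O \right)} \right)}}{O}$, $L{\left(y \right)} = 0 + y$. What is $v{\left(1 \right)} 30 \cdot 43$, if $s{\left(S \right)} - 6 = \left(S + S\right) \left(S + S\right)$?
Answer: $23220$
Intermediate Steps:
$L{\left(y \right)} = y$
$s{\left(S \right)} = 6 + 4 S^{2}$ ($s{\left(S \right)} = 6 + \left(S + S\right) \left(S + S\right) = 6 + 2 S 2 S = 6 + 4 S^{2}$)
$v{\left(O \right)} = 8 + \frac{6 + 4 O^{2}}{O}$
$v{\left(1 \right)} 30 \cdot 43 = \left(8 + 4 \cdot 1 + \frac{6}{1}\right) 30 \cdot 43 = \left(8 + 4 + 6 \cdot 1\right) 30 \cdot 43 = \left(8 + 4 + 6\right) 30 \cdot 43 = 18 \cdot 30 \cdot 43 = 540 \cdot 43 = 23220$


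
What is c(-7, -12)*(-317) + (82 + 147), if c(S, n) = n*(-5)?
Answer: -18791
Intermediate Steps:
c(S, n) = -5*n
c(-7, -12)*(-317) + (82 + 147) = -5*(-12)*(-317) + (82 + 147) = 60*(-317) + 229 = -19020 + 229 = -18791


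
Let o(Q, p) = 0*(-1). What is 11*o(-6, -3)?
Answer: 0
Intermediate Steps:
o(Q, p) = 0
11*o(-6, -3) = 11*0 = 0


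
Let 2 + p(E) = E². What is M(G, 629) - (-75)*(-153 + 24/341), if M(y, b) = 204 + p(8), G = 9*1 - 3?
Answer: -3820469/341 ≈ -11204.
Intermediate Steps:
G = 6 (G = 9 - 3 = 6)
p(E) = -2 + E²
M(y, b) = 266 (M(y, b) = 204 + (-2 + 8²) = 204 + (-2 + 64) = 204 + 62 = 266)
M(G, 629) - (-75)*(-153 + 24/341) = 266 - (-75)*(-153 + 24/341) = 266 - (-75)*(-52149)/341 = 266 - 1*3911175/341 = 266 - 3911175/341 = -3820469/341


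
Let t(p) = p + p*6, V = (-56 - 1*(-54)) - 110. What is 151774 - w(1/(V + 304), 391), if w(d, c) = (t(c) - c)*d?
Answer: 4856377/32 ≈ 1.5176e+5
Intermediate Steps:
V = -112 (V = (-56 + 54) - 110 = -2 - 110 = -112)
t(p) = 7*p (t(p) = p + 6*p = 7*p)
w(d, c) = 6*c*d (w(d, c) = (7*c - c)*d = (6*c)*d = 6*c*d)
151774 - w(1/(V + 304), 391) = 151774 - 6*391/(-112 + 304) = 151774 - 6*391/192 = 151774 - 1*391/32 = 151774 - 391/32 = 4856377/32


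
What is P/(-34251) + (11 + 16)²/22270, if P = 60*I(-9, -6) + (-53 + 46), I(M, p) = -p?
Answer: 17107669/762769770 ≈ 0.022428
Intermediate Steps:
P = 353 (P = 60*(-1*(-6)) + (-53 + 46) = 60*6 - 7 = 360 - 7 = 353)
P/(-34251) + (11 + 16)²/22270 = 353/(-34251) + (11 + 16)²/22270 = 353*(-1/34251) + 27²*(1/22270) = -353/34251 + 729*(1/22270) = -353/34251 + 729/22270 = 17107669/762769770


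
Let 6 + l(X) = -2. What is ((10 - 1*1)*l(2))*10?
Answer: -720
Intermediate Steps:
l(X) = -8 (l(X) = -6 - 2 = -8)
((10 - 1*1)*l(2))*10 = ((10 - 1*1)*(-8))*10 = ((10 - 1)*(-8))*10 = (9*(-8))*10 = -72*10 = -720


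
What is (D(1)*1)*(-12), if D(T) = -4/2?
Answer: 24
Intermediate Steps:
D(T) = -2 (D(T) = -4*½ = -2)
(D(1)*1)*(-12) = -2*1*(-12) = -2*(-12) = 24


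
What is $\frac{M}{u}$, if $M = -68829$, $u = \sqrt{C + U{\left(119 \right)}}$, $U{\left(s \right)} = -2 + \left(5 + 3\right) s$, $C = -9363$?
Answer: $\frac{68829 i \sqrt{8413}}{8413} \approx 750.41 i$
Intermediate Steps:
$U{\left(s \right)} = -2 + 8 s$
$u = i \sqrt{8413}$ ($u = \sqrt{-9363 + \left(-2 + 8 \cdot 119\right)} = \sqrt{-9363 + \left(-2 + 952\right)} = \sqrt{-9363 + 950} = \sqrt{-8413} = i \sqrt{8413} \approx 91.722 i$)
$\frac{M}{u} = - \frac{68829}{i \sqrt{8413}} = - 68829 \left(- \frac{i \sqrt{8413}}{8413}\right) = \frac{68829 i \sqrt{8413}}{8413}$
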